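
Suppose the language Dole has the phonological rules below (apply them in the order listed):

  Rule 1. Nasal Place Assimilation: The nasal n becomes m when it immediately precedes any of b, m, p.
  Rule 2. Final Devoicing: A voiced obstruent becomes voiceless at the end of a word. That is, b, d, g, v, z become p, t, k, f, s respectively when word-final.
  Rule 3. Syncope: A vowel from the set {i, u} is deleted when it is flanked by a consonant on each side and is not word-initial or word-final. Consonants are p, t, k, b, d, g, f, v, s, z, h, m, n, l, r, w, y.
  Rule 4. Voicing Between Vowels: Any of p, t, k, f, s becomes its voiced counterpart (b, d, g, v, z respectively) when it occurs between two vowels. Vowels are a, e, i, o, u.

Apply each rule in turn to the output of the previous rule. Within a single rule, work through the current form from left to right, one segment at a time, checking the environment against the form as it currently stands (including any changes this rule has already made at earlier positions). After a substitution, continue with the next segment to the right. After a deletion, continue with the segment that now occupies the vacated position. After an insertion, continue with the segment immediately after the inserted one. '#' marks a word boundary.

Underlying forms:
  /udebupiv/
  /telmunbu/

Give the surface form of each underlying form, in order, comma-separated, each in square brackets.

/udebupiv/:
  Rule 1 Nasal Place Assimilation: no change — [udebupiv]
  Rule 2 Final Devoicing: [udebupiv] → [udebupif]
  Rule 3 Syncope: [udebupif] → [udebpf]
  Rule 4 Voicing Between Vowels: no change — [udebpf]
/telmunbu/:
  Rule 1 Nasal Place Assimilation: [telmunbu] → [telmumbu]
  Rule 2 Final Devoicing: no change — [telmumbu]
  Rule 3 Syncope: [telmumbu] → [telmmbu]
  Rule 4 Voicing Between Vowels: no change — [telmmbu]

[udebpf], [telmmbu]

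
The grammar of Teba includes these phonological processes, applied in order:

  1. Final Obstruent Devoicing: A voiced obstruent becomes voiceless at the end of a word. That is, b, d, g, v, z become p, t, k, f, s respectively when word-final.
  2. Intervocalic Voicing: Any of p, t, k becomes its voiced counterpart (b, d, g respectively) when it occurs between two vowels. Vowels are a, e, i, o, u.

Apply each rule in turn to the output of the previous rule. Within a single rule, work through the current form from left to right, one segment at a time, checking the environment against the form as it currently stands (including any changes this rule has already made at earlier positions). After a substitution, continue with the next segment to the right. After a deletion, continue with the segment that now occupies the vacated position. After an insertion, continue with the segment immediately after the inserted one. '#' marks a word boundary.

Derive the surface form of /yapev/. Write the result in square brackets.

[yabef]

1 Final Obstruent Devoicing: [yapev] → [yapef]
2 Intervocalic Voicing: [yapef] → [yabef]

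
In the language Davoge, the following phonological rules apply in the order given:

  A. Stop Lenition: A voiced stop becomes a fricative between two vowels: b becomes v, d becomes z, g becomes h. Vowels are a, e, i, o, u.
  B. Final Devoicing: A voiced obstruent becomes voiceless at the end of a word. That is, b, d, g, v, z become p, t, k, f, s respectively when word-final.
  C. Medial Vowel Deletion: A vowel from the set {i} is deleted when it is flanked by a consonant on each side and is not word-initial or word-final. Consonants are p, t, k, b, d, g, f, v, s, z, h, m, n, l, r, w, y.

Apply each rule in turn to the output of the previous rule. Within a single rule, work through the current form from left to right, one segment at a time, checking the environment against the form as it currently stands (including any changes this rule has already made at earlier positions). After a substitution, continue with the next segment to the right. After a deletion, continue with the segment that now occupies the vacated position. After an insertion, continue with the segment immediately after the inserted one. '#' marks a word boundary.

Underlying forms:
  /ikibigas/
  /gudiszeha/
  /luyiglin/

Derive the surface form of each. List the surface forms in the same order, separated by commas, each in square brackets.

/ikibigas/:
  A Stop Lenition: [ikibigas] → [ikivihas]
  B Final Devoicing: no change — [ikivihas]
  C Medial Vowel Deletion: [ikivihas] → [ikvhas]
/gudiszeha/:
  A Stop Lenition: [gudiszeha] → [guziszeha]
  B Final Devoicing: no change — [guziszeha]
  C Medial Vowel Deletion: [guziszeha] → [guzszeha]
/luyiglin/:
  A Stop Lenition: no change — [luyiglin]
  B Final Devoicing: no change — [luyiglin]
  C Medial Vowel Deletion: [luyiglin] → [luygln]

[ikvhas], [guzszeha], [luygln]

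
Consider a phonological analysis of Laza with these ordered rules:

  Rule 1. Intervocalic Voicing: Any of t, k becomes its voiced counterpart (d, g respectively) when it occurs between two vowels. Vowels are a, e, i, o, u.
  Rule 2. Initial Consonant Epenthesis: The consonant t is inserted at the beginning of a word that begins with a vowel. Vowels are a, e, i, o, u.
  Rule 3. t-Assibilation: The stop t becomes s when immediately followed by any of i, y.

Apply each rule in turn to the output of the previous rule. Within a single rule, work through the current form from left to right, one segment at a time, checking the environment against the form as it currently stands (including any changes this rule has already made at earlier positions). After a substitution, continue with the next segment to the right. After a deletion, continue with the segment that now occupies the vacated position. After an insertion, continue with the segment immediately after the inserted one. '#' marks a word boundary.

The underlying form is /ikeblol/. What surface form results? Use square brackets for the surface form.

Rule 1 Intervocalic Voicing: [ikeblol] → [igeblol]
Rule 2 Initial Consonant Epenthesis: [igeblol] → [tigeblol]
Rule 3 t-Assibilation: [tigeblol] → [sigeblol]

[sigeblol]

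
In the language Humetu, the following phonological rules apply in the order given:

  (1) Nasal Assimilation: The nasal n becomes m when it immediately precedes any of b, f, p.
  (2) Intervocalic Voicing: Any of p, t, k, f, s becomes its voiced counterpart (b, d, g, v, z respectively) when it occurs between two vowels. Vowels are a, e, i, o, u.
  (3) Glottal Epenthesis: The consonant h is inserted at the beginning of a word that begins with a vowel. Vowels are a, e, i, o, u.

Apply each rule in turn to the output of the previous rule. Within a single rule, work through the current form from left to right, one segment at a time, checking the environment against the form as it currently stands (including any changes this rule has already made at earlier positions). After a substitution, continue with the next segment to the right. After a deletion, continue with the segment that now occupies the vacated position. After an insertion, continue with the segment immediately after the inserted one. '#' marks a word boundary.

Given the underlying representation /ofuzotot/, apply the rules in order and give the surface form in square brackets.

[hovuzodot]

(1) Nasal Assimilation: no change — [ofuzotot]
(2) Intervocalic Voicing: [ofuzotot] → [ovuzodot]
(3) Glottal Epenthesis: [ovuzodot] → [hovuzodot]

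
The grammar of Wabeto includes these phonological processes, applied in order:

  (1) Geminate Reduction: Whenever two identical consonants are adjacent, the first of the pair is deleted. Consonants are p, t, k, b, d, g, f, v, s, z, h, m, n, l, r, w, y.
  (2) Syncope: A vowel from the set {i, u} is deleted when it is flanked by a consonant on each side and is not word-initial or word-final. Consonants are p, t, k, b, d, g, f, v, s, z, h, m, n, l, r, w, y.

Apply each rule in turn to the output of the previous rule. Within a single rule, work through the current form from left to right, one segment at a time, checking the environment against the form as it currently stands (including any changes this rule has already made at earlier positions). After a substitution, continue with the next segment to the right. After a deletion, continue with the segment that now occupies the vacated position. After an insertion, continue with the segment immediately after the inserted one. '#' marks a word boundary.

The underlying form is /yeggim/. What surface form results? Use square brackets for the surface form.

[yegm]

(1) Geminate Reduction: [yeggim] → [yegim]
(2) Syncope: [yegim] → [yegm]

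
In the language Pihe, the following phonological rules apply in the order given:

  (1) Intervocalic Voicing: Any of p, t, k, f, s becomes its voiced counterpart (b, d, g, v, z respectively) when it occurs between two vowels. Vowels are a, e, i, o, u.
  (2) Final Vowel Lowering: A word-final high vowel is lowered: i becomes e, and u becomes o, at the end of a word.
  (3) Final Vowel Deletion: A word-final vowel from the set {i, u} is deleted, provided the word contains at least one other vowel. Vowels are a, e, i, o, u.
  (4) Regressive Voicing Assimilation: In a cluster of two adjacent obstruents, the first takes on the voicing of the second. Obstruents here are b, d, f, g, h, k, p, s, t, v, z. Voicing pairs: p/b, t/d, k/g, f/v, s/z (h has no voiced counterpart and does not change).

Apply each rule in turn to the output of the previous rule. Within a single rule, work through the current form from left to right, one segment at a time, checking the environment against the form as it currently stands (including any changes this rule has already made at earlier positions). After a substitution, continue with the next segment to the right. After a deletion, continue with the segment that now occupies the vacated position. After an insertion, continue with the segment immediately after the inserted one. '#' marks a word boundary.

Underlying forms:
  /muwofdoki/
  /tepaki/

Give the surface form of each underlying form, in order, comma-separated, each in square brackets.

[muwovdoge], [tebage]

/muwofdoki/:
  (1) Intervocalic Voicing: [muwofdoki] → [muwofdogi]
  (2) Final Vowel Lowering: [muwofdogi] → [muwofdoge]
  (3) Final Vowel Deletion: no change — [muwofdoge]
  (4) Regressive Voicing Assimilation: [muwofdoge] → [muwovdoge]
/tepaki/:
  (1) Intervocalic Voicing: [tepaki] → [tebagi]
  (2) Final Vowel Lowering: [tebagi] → [tebage]
  (3) Final Vowel Deletion: no change — [tebage]
  (4) Regressive Voicing Assimilation: no change — [tebage]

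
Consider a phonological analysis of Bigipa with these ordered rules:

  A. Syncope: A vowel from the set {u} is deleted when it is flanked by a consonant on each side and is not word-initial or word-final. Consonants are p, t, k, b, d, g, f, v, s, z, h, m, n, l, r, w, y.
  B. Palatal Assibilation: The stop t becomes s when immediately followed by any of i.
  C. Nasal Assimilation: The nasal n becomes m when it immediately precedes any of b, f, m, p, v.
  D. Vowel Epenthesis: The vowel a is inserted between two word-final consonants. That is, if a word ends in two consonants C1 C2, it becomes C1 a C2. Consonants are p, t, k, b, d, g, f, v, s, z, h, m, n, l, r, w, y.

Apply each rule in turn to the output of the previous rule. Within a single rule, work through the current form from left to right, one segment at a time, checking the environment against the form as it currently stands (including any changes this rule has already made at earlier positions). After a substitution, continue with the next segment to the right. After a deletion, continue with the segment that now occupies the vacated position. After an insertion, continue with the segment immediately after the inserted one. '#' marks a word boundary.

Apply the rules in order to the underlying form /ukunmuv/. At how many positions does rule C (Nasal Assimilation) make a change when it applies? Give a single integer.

A Syncope: [ukunmuv] → [uknmv]
B Palatal Assibilation: no change — [uknmv]
C Nasal Assimilation: [uknmv] → [ukmmv]
D Vowel Epenthesis: [ukmmv] → [ukmmav]
Rule C changed 1 position(s).

1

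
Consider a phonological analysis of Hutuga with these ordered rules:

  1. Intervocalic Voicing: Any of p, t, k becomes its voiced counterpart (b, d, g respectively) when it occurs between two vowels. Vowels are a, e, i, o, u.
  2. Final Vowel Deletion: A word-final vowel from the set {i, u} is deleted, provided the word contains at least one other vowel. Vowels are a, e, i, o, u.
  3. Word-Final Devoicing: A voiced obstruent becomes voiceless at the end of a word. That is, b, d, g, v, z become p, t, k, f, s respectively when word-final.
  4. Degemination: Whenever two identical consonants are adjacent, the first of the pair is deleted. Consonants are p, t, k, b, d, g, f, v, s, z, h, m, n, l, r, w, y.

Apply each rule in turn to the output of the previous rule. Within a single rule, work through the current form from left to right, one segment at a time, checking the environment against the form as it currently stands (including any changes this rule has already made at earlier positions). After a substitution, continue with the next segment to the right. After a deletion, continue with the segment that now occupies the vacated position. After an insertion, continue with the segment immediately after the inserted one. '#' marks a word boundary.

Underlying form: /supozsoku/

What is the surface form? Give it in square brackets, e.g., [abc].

1 Intervocalic Voicing: [supozsoku] → [subozsogu]
2 Final Vowel Deletion: [subozsogu] → [subozsog]
3 Word-Final Devoicing: [subozsog] → [subozsok]
4 Degemination: no change — [subozsok]

[subozsok]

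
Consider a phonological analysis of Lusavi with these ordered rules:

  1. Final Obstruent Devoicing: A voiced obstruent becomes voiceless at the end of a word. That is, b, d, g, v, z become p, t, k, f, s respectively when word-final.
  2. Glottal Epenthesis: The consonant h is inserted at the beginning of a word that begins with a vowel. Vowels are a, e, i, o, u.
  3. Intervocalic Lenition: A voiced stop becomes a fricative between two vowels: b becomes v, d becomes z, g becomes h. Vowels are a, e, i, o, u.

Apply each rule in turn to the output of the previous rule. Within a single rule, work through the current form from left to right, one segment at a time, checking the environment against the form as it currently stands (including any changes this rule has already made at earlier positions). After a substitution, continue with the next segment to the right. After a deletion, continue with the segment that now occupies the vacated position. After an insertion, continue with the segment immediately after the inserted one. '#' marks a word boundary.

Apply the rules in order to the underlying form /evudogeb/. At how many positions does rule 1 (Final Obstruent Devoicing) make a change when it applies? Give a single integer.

1

1 Final Obstruent Devoicing: [evudogeb] → [evudogep]
2 Glottal Epenthesis: [evudogep] → [hevudogep]
3 Intervocalic Lenition: [hevudogep] → [hevuzohep]
Rule 1 changed 1 position(s).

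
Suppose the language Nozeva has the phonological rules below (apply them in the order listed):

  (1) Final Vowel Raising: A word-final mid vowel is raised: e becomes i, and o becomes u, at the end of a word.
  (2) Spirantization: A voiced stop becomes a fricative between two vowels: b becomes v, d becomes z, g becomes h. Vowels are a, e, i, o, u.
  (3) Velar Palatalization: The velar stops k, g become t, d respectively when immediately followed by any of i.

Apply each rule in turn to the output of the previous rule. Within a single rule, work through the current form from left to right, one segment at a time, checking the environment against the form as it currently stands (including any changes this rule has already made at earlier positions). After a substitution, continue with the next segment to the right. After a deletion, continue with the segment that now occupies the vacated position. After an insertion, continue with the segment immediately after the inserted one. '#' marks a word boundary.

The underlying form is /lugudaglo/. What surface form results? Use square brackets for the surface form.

[luhuzaglu]

(1) Final Vowel Raising: [lugudaglo] → [lugudaglu]
(2) Spirantization: [lugudaglu] → [luhuzaglu]
(3) Velar Palatalization: no change — [luhuzaglu]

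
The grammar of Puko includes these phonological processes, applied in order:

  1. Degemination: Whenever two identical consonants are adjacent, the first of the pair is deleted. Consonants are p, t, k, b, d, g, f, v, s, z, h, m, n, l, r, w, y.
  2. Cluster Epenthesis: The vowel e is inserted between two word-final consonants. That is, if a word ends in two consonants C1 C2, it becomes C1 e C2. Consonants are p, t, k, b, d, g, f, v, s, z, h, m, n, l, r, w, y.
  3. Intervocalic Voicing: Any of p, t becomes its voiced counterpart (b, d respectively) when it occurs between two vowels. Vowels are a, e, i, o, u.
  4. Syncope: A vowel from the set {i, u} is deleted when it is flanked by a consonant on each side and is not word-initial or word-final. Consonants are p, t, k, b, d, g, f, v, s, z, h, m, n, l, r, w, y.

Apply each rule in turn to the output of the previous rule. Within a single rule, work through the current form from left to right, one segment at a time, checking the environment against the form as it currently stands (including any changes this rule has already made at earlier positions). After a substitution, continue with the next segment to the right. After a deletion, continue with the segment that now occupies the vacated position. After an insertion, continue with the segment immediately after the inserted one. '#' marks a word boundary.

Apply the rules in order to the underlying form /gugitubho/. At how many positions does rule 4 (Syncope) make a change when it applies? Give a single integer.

3

1 Degemination: no change — [gugitubho]
2 Cluster Epenthesis: no change — [gugitubho]
3 Intervocalic Voicing: [gugitubho] → [gugidubho]
4 Syncope: [gugidubho] → [ggdbho]
Rule 4 changed 3 position(s).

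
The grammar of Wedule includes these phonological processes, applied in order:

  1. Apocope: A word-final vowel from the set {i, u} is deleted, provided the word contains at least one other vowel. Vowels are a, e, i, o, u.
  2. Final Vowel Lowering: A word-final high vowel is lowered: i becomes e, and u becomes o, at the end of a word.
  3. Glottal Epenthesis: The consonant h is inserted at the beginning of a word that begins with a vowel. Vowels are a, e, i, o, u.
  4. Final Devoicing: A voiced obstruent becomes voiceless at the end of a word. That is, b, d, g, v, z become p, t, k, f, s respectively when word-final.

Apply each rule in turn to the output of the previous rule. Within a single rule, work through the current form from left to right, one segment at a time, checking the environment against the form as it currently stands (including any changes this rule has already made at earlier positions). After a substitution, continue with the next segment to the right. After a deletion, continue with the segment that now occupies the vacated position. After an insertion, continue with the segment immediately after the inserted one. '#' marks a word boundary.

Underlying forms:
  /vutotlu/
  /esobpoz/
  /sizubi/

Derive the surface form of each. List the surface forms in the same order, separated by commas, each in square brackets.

/vutotlu/:
  1 Apocope: [vutotlu] → [vutotl]
  2 Final Vowel Lowering: no change — [vutotl]
  3 Glottal Epenthesis: no change — [vutotl]
  4 Final Devoicing: no change — [vutotl]
/esobpoz/:
  1 Apocope: no change — [esobpoz]
  2 Final Vowel Lowering: no change — [esobpoz]
  3 Glottal Epenthesis: [esobpoz] → [hesobpoz]
  4 Final Devoicing: [hesobpoz] → [hesobpos]
/sizubi/:
  1 Apocope: [sizubi] → [sizub]
  2 Final Vowel Lowering: no change — [sizub]
  3 Glottal Epenthesis: no change — [sizub]
  4 Final Devoicing: [sizub] → [sizup]

[vutotl], [hesobpos], [sizup]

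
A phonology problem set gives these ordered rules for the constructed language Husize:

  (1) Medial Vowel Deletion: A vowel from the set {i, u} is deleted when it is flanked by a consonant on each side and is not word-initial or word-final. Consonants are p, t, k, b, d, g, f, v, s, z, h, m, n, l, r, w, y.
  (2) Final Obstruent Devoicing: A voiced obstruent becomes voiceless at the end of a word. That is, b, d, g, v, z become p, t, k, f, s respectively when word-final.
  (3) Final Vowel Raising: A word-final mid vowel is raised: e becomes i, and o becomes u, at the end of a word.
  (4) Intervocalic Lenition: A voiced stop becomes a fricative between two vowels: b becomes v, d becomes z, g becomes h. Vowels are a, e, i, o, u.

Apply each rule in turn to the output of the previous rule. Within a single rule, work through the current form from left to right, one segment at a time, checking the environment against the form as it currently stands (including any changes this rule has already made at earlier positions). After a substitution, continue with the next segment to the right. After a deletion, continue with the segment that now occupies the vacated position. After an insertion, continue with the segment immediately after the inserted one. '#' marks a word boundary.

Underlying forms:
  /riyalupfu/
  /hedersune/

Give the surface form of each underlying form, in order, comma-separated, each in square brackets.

/riyalupfu/:
  (1) Medial Vowel Deletion: [riyalupfu] → [ryalpfu]
  (2) Final Obstruent Devoicing: no change — [ryalpfu]
  (3) Final Vowel Raising: no change — [ryalpfu]
  (4) Intervocalic Lenition: no change — [ryalpfu]
/hedersune/:
  (1) Medial Vowel Deletion: [hedersune] → [hedersne]
  (2) Final Obstruent Devoicing: no change — [hedersne]
  (3) Final Vowel Raising: [hedersne] → [hedersni]
  (4) Intervocalic Lenition: [hedersni] → [hezersni]

[ryalpfu], [hezersni]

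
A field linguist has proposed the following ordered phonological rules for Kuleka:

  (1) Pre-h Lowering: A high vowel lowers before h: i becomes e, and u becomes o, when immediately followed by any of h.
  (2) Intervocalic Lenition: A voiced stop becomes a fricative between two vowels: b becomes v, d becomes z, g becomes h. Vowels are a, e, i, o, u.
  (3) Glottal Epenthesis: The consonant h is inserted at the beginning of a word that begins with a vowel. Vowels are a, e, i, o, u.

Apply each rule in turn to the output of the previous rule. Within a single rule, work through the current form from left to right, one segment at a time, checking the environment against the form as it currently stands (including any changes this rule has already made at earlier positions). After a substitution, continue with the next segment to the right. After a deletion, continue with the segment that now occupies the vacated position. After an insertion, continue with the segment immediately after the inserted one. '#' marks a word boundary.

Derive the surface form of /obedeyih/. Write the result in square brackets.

[hovezeyeh]

(1) Pre-h Lowering: [obedeyih] → [obedeyeh]
(2) Intervocalic Lenition: [obedeyeh] → [ovezeyeh]
(3) Glottal Epenthesis: [ovezeyeh] → [hovezeyeh]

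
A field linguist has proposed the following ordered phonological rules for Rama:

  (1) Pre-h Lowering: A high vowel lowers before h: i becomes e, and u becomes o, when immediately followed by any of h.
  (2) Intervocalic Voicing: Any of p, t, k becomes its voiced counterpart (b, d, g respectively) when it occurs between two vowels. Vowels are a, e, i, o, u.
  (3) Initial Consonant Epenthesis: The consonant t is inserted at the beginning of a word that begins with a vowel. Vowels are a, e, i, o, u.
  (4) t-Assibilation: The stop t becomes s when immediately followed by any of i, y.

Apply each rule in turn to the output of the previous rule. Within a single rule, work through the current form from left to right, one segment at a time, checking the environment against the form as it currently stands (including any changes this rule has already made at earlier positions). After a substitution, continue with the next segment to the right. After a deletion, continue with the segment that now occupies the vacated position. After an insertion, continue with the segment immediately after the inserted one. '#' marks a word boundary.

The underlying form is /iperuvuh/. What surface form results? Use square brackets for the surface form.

[siberuvoh]

(1) Pre-h Lowering: [iperuvuh] → [iperuvoh]
(2) Intervocalic Voicing: [iperuvoh] → [iberuvoh]
(3) Initial Consonant Epenthesis: [iberuvoh] → [tiberuvoh]
(4) t-Assibilation: [tiberuvoh] → [siberuvoh]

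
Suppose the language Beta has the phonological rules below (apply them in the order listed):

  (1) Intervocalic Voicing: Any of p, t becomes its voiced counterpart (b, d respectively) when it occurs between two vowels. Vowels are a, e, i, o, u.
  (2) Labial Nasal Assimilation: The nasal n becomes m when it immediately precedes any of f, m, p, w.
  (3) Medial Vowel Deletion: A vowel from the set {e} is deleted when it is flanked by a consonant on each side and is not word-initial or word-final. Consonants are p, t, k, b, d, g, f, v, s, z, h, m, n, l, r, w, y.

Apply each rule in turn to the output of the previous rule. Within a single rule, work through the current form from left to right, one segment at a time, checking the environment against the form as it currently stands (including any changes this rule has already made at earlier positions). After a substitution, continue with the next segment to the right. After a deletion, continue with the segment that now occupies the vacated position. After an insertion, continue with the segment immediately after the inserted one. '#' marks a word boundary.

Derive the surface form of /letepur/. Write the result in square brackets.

(1) Intervocalic Voicing: [letepur] → [ledebur]
(2) Labial Nasal Assimilation: no change — [ledebur]
(3) Medial Vowel Deletion: [ledebur] → [ldbur]

[ldbur]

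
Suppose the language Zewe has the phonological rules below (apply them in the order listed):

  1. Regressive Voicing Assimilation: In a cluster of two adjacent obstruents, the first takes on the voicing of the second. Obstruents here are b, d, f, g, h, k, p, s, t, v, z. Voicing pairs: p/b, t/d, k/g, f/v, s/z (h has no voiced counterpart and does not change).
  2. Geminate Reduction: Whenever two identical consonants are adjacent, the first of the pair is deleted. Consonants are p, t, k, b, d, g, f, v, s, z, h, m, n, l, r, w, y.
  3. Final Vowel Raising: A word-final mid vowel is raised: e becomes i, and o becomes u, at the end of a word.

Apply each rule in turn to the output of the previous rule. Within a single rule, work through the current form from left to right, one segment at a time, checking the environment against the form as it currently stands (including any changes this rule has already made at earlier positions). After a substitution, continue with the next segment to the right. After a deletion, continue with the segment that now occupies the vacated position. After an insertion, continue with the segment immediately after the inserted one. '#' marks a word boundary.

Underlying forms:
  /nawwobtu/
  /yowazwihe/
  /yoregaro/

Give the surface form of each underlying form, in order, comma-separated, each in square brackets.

[nawoptu], [yowazwihi], [yoregaru]

/nawwobtu/:
  1 Regressive Voicing Assimilation: [nawwobtu] → [nawwoptu]
  2 Geminate Reduction: [nawwoptu] → [nawoptu]
  3 Final Vowel Raising: no change — [nawoptu]
/yowazwihe/:
  1 Regressive Voicing Assimilation: no change — [yowazwihe]
  2 Geminate Reduction: no change — [yowazwihe]
  3 Final Vowel Raising: [yowazwihe] → [yowazwihi]
/yoregaro/:
  1 Regressive Voicing Assimilation: no change — [yoregaro]
  2 Geminate Reduction: no change — [yoregaro]
  3 Final Vowel Raising: [yoregaro] → [yoregaru]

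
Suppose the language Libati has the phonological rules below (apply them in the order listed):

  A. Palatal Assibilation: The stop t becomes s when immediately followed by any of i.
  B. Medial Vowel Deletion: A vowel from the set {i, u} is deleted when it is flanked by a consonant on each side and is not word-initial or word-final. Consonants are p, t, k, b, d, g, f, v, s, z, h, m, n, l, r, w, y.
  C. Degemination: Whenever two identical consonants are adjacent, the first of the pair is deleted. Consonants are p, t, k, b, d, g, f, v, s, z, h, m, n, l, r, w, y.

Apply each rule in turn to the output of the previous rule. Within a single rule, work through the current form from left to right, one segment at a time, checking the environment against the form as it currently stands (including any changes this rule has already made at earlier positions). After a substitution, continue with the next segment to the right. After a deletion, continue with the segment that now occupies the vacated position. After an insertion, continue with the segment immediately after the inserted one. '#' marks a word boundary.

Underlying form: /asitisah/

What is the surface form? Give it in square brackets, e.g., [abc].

[asah]

A Palatal Assibilation: [asitisah] → [asisisah]
B Medial Vowel Deletion: [asisisah] → [asssah]
C Degemination: [asssah] → [asah]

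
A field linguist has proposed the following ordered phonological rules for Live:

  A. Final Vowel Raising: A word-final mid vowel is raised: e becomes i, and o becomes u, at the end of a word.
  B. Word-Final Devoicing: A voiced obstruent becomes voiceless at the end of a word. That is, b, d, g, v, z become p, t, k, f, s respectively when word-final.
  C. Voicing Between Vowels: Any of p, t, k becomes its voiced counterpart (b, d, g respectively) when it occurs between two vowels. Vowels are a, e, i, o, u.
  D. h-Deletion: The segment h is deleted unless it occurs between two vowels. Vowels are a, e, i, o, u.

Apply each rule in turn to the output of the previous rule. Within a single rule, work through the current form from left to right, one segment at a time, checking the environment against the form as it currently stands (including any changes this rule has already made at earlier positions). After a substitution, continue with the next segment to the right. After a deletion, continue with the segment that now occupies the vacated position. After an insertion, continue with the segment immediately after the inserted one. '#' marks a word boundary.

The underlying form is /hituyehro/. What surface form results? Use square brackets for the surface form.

[iduyeru]

A Final Vowel Raising: [hituyehro] → [hituyehru]
B Word-Final Devoicing: no change — [hituyehru]
C Voicing Between Vowels: [hituyehru] → [hiduyehru]
D h-Deletion: [hiduyehru] → [iduyeru]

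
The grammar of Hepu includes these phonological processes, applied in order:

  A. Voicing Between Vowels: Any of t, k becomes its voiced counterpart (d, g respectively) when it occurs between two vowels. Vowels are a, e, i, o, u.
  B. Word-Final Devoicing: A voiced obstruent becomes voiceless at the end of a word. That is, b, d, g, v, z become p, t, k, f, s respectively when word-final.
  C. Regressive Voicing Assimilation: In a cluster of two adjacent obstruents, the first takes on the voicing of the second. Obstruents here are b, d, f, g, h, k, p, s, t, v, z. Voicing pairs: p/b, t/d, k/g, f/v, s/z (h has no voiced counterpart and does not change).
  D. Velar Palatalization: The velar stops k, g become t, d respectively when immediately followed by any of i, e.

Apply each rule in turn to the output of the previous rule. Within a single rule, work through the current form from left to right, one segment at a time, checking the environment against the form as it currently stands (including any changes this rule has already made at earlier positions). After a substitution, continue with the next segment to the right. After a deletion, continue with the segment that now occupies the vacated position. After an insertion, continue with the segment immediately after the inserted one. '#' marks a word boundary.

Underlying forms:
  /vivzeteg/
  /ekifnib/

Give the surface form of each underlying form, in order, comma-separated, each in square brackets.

[vivzedek], [edifnip]

/vivzeteg/:
  A Voicing Between Vowels: [vivzeteg] → [vivzedeg]
  B Word-Final Devoicing: [vivzedeg] → [vivzedek]
  C Regressive Voicing Assimilation: no change — [vivzedek]
  D Velar Palatalization: no change — [vivzedek]
/ekifnib/:
  A Voicing Between Vowels: [ekifnib] → [egifnib]
  B Word-Final Devoicing: [egifnib] → [egifnip]
  C Regressive Voicing Assimilation: no change — [egifnip]
  D Velar Palatalization: [egifnip] → [edifnip]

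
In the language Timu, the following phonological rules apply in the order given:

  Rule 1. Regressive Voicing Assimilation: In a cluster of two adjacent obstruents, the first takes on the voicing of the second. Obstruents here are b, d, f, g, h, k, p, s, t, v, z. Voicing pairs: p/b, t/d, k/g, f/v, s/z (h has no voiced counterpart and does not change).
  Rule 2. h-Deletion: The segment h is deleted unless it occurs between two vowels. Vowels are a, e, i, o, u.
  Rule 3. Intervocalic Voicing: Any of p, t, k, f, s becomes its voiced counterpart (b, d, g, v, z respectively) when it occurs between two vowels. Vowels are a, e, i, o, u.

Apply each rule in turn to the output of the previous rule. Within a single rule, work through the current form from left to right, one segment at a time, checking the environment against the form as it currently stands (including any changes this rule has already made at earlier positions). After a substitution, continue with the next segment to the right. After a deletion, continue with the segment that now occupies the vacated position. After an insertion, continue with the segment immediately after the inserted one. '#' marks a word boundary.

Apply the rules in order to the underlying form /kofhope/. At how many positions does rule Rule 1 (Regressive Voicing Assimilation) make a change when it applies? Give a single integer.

Rule 1 Regressive Voicing Assimilation: no change — [kofhope]
Rule 2 h-Deletion: [kofhope] → [kofope]
Rule 3 Intervocalic Voicing: [kofope] → [kovobe]
Rule Rule 1 changed 0 position(s).

0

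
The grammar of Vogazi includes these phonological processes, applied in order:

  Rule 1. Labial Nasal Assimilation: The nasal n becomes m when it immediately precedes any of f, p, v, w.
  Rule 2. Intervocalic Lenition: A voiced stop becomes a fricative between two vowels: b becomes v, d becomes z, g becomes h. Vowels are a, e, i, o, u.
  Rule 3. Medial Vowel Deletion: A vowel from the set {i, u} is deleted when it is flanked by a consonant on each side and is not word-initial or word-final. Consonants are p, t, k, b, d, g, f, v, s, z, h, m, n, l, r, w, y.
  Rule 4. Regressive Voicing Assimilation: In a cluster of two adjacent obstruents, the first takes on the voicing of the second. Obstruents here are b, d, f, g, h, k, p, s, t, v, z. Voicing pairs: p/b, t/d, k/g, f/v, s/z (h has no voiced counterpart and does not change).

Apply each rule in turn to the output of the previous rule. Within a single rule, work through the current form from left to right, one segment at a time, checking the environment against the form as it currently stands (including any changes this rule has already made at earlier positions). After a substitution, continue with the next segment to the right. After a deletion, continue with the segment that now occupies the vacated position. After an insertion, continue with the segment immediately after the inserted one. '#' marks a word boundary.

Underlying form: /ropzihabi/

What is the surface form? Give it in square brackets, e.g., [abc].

Rule 1 Labial Nasal Assimilation: no change — [ropzihabi]
Rule 2 Intervocalic Lenition: [ropzihabi] → [ropzihavi]
Rule 3 Medial Vowel Deletion: [ropzihavi] → [ropzhavi]
Rule 4 Regressive Voicing Assimilation: [ropzhavi] → [robshavi]

[robshavi]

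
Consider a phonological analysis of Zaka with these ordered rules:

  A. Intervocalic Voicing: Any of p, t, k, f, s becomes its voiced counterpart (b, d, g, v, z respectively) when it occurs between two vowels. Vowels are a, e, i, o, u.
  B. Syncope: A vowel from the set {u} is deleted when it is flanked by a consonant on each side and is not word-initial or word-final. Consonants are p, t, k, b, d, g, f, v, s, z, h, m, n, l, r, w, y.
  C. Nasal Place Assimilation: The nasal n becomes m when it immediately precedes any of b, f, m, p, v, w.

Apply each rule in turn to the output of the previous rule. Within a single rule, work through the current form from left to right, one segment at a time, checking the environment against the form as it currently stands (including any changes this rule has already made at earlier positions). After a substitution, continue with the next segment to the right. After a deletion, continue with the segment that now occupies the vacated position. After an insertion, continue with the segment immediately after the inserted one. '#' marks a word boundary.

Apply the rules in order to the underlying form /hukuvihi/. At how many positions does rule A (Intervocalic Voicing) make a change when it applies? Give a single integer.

1

A Intervocalic Voicing: [hukuvihi] → [huguvihi]
B Syncope: [huguvihi] → [hgvihi]
C Nasal Place Assimilation: no change — [hgvihi]
Rule A changed 1 position(s).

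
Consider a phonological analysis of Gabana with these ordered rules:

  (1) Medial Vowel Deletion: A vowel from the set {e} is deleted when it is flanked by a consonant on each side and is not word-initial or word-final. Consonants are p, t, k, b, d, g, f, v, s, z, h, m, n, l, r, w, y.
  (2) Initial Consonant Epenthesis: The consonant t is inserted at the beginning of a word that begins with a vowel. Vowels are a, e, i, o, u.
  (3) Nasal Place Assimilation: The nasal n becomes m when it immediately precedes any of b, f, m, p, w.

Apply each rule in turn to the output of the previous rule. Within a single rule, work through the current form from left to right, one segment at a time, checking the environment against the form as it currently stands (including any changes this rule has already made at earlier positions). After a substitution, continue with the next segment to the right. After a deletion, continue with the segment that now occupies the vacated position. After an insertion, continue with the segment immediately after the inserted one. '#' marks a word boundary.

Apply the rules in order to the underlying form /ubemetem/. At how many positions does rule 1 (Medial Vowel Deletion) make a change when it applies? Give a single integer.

(1) Medial Vowel Deletion: [ubemetem] → [ubmtm]
(2) Initial Consonant Epenthesis: [ubmtm] → [tubmtm]
(3) Nasal Place Assimilation: no change — [tubmtm]
Rule 1 changed 3 position(s).

3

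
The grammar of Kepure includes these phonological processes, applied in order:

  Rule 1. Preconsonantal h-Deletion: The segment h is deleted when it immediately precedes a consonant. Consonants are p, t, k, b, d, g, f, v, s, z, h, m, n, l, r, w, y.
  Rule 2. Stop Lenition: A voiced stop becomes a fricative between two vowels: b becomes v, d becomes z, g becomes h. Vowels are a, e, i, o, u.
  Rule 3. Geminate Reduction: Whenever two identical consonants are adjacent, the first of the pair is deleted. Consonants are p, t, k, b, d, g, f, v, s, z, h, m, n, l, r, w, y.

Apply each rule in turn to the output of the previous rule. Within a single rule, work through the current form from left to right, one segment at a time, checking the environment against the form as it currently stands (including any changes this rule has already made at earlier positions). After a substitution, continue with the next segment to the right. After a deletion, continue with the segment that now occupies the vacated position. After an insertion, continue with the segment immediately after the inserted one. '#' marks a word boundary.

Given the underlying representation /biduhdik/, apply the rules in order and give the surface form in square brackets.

Rule 1 Preconsonantal h-Deletion: [biduhdik] → [bidudik]
Rule 2 Stop Lenition: [bidudik] → [bizuzik]
Rule 3 Geminate Reduction: no change — [bizuzik]

[bizuzik]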